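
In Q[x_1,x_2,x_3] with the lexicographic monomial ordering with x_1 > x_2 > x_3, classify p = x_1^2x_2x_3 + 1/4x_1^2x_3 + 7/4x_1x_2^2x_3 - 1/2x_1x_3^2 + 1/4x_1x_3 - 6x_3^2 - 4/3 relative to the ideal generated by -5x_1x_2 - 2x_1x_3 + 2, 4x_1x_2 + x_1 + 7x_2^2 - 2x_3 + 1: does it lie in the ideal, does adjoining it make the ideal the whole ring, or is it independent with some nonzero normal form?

x_1^2x_2x_3 + 1/4x_1^2x_3 + 7/4x_1x_2^2x_3 - 1/2x_1x_3^2 + 1/4x_1x_3 - 6x_3^2 - 4/3 is independent of I; its normal form modulo I is -6x_3^2 - 4/3.

First compute the reduced Gröbner basis of I by Buchberger's algorithm.
f_1 = -5x_1x_2 - 2x_1x_3 + 2, LT = x_1x_2.
f_2 = 4x_1x_2 + x_1 + 7x_2^2 - 2x_3 + 1, LT = x_1x_2.

S(f_1,f_2): lcm = x_1x_2. S = 2/5x_1x_3 - 1/4x_1 - 7/4x_2^2 + 1/2x_3 - 13/20.
  leading term x_1x_3: no divisor's leading term divides it; move 2/5x_1x_3 to the remainder.
  leading term x_1: no divisor's leading term divides it; move -1/4x_1 to the remainder.
  leading term x_2^2: no divisor's leading term divides it; move -7/4x_2^2 to the remainder.
  leading term x_3: no divisor's leading term divides it; move 1/2x_3 to the remainder.
  leading term 1: no divisor's leading term divides it; move -13/20 to the remainder.
  remainder 2/5x_1x_3 - 1/4x_1 - 7/4x_2^2 + 1/2x_3 - 13/20 ≠ 0; add h_3 = 2/5x_1x_3 - 1/4x_1 - 7/4x_2^2 + 1/2x_3 - 13/20 to the basis.

S(f_1,h_3): lcm = x_1x_2x_3. S = 5/8x_1x_2 + 2/5x_1x_3^2 + 35/8x_2^3 - 5/4x_2x_3 + 13/8x_2 - 2/5x_3.
  leading term x_1x_2: subtract (-1/8)·f_1 from 5/8x_1x_2 + 2/5x_1x_3^2 + 35/8x_2^3 - 5/4x_2x_3 + 13/8x_2 - 2/5x_3 → 2/5x_1x_3^2 - 1/4x_1x_3 + 35/8x_2^3 - 5/4x_2x_3 + 13/8x_2 - 2/5x_3 + 1/4
  leading term x_1x_3^2: subtract (x_3)·h_3 from 2/5x_1x_3^2 - 1/4x_1x_3 + 35/8x_2^3 - 5/4x_2x_3 + 13/8x_2 - 2/5x_3 + 1/4 → 35/8x_2^3 + 7/4x_2^2x_3 - 5/4x_2x_3 + 13/8x_2 - 1/2x_3^2 + 1/4x_3 + 1/4
  leading term x_2^3: no divisor's leading term divides it; move 35/8x_2^3 to the remainder.
  leading term x_2^2x_3: no divisor's leading term divides it; move 7/4x_2^2x_3 to the remainder.
  leading term x_2x_3: no divisor's leading term divides it; move -5/4x_2x_3 to the remainder.
  leading term x_2: no divisor's leading term divides it; move 13/8x_2 to the remainder.
  leading term x_3^2: no divisor's leading term divides it; move -1/2x_3^2 to the remainder.
  leading term x_3: no divisor's leading term divides it; move 1/4x_3 to the remainder.
  leading term 1: no divisor's leading term divides it; move 1/4 to the remainder.
  remainder 35/8x_2^3 + 7/4x_2^2x_3 - 5/4x_2x_3 + 13/8x_2 - 1/2x_3^2 + 1/4x_3 + 1/4 ≠ 0; add h_4 = 35/8x_2^3 + 7/4x_2^2x_3 - 5/4x_2x_3 + 13/8x_2 - 1/2x_3^2 + 1/4x_3 + 1/4 to the basis.

The other S-polynomials (S(f_2,h_3), S(f_1,h_4), S(f_2,h_4), S(h_3,h_4)) all reduce to 0 modulo the current basis, so we have a Gröbner basis.
Inter-reduce: drop elements whose leading term is divisible by another's, tail-reduce, and make monic.
Reduced Gröbner basis: {x_1x_2 + 1/4x_1 + 7/4x_2^2 - 1/2x_3 + 1/4, x_1x_3 - 5/8x_1 - 35/8x_2^2 + 5/4x_3 - 13/8, x_2^3 + 2/5x_2^2x_3 - 2/7x_2x_3 + 13/35x_2 - 4/35x_3^2 + 2/35x_3 + 2/35}.
Label its elements g_1 = x_1x_2 + 1/4x_1 + 7/4x_2^2 - 1/2x_3 + 1/4, g_2 = x_1x_3 - 5/8x_1 - 35/8x_2^2 + 5/4x_3 - 13/8, g_3 = x_2^3 + 2/5x_2^2x_3 - 2/7x_2x_3 + 13/35x_2 - 4/35x_3^2 + 2/35x_3 + 2/35.

Reduce p = x_1^2x_2x_3 + 1/4x_1^2x_3 + 7/4x_1x_2^2x_3 - 1/2x_1x_3^2 + 1/4x_1x_3 - 6x_3^2 - 4/3 modulo G:
  leading term x_1^2x_2x_3: subtract (x_1x_3)·g_1 from x_1^2x_2x_3 + 1/4x_1^2x_3 + 7/4x_1x_2^2x_3 - 1/2x_1x_3^2 + 1/4x_1x_3 - 6x_3^2 - 4/3 → -6x_3^2 - 4/3
  leading term x_3^2: no divisor's leading term divides it; move -6x_3^2 to the remainder.
  leading term 1: no divisor's leading term divides it; move -4/3 to the remainder.
  normal form = -6x_3^2 - 4/3.
The normal form is nonzero, so p ∉ I. Since p minus its normal form lies in I, I + (p) = I + (r) where r = -6x_3^2 - 4/3; decide whether this ideal is the whole ring.
Run Buchberger on G together with r (pairs among the g_i already reduce to 0 since G is a Gröbner basis):
g_1 = x_1x_2 + 1/4x_1 + 7/4x_2^2 - 1/2x_3 + 1/4, LT = x_1x_2.
g_2 = x_1x_3 - 5/8x_1 - 35/8x_2^2 + 5/4x_3 - 13/8, LT = x_1x_3.
g_3 = x_2^3 + 2/5x_2^2x_3 - 2/7x_2x_3 + 13/35x_2 - 4/35x_3^2 + 2/35x_3 + 2/35, LT = x_2^3.
r = -6x_3^2 - 4/3, LT = x_3^2.

S(g_2,r): lcm = x_1x_3^2. S = -5/8x_1x_3 - 2/9x_1 - 35/8x_2^2x_3 + 5/4x_3^2 - 13/8x_3.
  leading term x_1x_3: subtract (-5/8)·g_2 from -5/8x_1x_3 - 2/9x_1 - 35/8x_2^2x_3 + 5/4x_3^2 - 13/8x_3 → -353/576x_1 - 35/8x_2^2x_3 - 175/64x_2^2 + 5/4x_3^2 - 27/32x_3 - 65/64
  leading term x_1: no divisor's leading term divides it; move -353/576x_1 to the remainder.
  leading term x_2^2x_3: no divisor's leading term divides it; move -35/8x_2^2x_3 to the remainder.
  leading term x_2^2: no divisor's leading term divides it; move -175/64x_2^2 to the remainder.
  leading term x_3^2: subtract (-5/24)·r from 5/4x_3^2 - 27/32x_3 - 65/64 → -27/32x_3 - 745/576
  leading term x_3: no divisor's leading term divides it; move -27/32x_3 to the remainder.
  leading term 1: no divisor's leading term divides it; move -745/576 to the remainder.
  remainder -353/576x_1 - 35/8x_2^2x_3 - 175/64x_2^2 - 27/32x_3 - 745/576 ≠ 0; add m_5 = -353/576x_1 - 35/8x_2^2x_3 - 175/64x_2^2 - 27/32x_3 - 745/576 to the basis.

The other S-polynomials (S(g_1,g_2), S(g_1,g_3), S(g_1,r), S(g_2,g_3), S(g_3,r), S(g_1,m_5), S(g_2,m_5), S(g_3,m_5), S(r,m_5)) all reduce to 0 modulo the current basis, so we have a Gröbner basis.
Inter-reduce: drop elements whose leading term is divisible by another's, tail-reduce, and make monic.
Reduced Gröbner basis: {x_1 + 2520/353x_2^2x_3 + 1575/353x_2^2 + 486/353x_3 + 745/353, x_2^3 + 2/5x_2^2x_3 - 2/7x_2x_3 + 13/35x_2 + 2/35x_3 + 26/315, x_3^2 + 2/9}.
The reduced Gröbner basis of I + (p) is {x_1 + 2520/353x_2^2x_3 + 1575/353x_2^2 + 486/353x_3 + 745/353, x_2^3 + 2/5x_2^2x_3 - 2/7x_2x_3 + 13/35x_2 + 2/35x_3 + 26/315, x_3^2 + 2/9} ≠ {1}, a proper ideal, so the enlarged system stays consistent: p is independent of I, with normal form -6x_3^2 - 4/3.

The remainder on division by a Gröbner basis is unique — it is the normal form.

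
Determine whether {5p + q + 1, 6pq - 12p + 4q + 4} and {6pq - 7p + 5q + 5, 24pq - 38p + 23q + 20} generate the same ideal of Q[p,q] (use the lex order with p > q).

Since reduced Gröbner bases are canonical representatives of ideals under a given ordering, it suffices to compute and compare them.
Buchberger on the first generating set:
f_1 = 5p + q + 1, LT = p.
f_2 = 6pq - 12p + 4q + 4, LT = pq.

S(f_1,f_2): lcm = pq. S = 2p + \tfrac{1}{5}q^{2} - \tfrac{7}{15}q - \tfrac{2}{3}.
  leading term p: subtract (\tfrac{2}{5})·f_1 from 2p + \tfrac{1}{5}q^{2} - \tfrac{7}{15}q - \tfrac{2}{3} → \tfrac{1}{5}q^{2} - \tfrac{13}{15}q - \tfrac{16}{15}
  leading term q^{2}: no divisor's leading term divides it; move \tfrac{1}{5}q^{2} to the remainder.
  leading term q: no divisor's leading term divides it; move -\tfrac{13}{15}q to the remainder.
  leading term 1: no divisor's leading term divides it; move -\tfrac{16}{15} to the remainder.
  remainder \tfrac{1}{5}q^{2} - \tfrac{13}{15}q - \tfrac{16}{15} ≠ 0; add g_3 = \tfrac{1}{5}q^{2} - \tfrac{13}{15}q - \tfrac{16}{15} to the basis.

The other S-polynomials (S(f_1,g_3), S(f_2,g_3)) all reduce to 0 modulo the current basis, so we have a Gröbner basis.
Inter-reduce: drop elements whose leading term is divisible by another's, tail-reduce, and make monic.
Reduced Gröbner basis: {p + \tfrac{1}{5}q + \tfrac{1}{5}, q^{2} - \tfrac{13}{3}q - \tfrac{16}{3}}.

Buchberger on the second generating set:
h_1 = 6pq - 7p + 5q + 5, LT = pq.
h_2 = 24pq - 38p + 23q + 20, LT = pq.

S(h_1,h_2): lcm = pq. S = \tfrac{5}{12}p - \tfrac{1}{8}q.
  leading term p: no divisor's leading term divides it; move \tfrac{5}{12}p to the remainder.
  leading term q: no divisor's leading term divides it; move -\tfrac{1}{8}q to the remainder.
  remainder \tfrac{5}{12}p - \tfrac{1}{8}q ≠ 0; add k_3 = \tfrac{5}{12}p - \tfrac{1}{8}q to the basis.

S(h_1,k_3): lcm = pq. S = -\tfrac{7}{6}p + \tfrac{3}{10}q^{2} + \tfrac{5}{6}q + \tfrac{5}{6}.
  leading term p: subtract (-\tfrac{14}{5})·k_3 from -\tfrac{7}{6}p + \tfrac{3}{10}q^{2} + \tfrac{5}{6}q + \tfrac{5}{6} → \tfrac{3}{10}q^{2} + \tfrac{29}{60}q + \tfrac{5}{6}
  leading term q^{2}: no divisor's leading term divides it; move \tfrac{3}{10}q^{2} to the remainder.
  leading term q: no divisor's leading term divides it; move \tfrac{29}{60}q to the remainder.
  leading term 1: no divisor's leading term divides it; move \tfrac{5}{6} to the remainder.
  remainder \tfrac{3}{10}q^{2} + \tfrac{29}{60}q + \tfrac{5}{6} ≠ 0; add k_4 = \tfrac{3}{10}q^{2} + \tfrac{29}{60}q + \tfrac{5}{6} to the basis.

The other S-polynomials (S(h_2,k_3), S(h_1,k_4), S(h_2,k_4), S(k_3,k_4)) all reduce to 0 modulo the current basis, so we have a Gröbner basis.
Inter-reduce: drop elements whose leading term is divisible by another's, tail-reduce, and make monic.
Reduced Gröbner basis: {p - \tfrac{3}{10}q, q^{2} + \tfrac{29}{18}q + \tfrac{25}{9}}.

These differ, so the ideals are not equal.
The choice of monomial ordering does not affect the verdict — as long as both bases are computed under the same ordering, their equality decides ideal equality.

No, the ideals differ.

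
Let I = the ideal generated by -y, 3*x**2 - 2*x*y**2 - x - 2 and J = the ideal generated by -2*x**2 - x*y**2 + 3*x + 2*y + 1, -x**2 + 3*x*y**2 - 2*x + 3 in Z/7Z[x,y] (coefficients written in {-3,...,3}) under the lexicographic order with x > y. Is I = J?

For a fixed monomial order, each ideal has a unique reduced Gröbner basis; comparing bases decides equality.
Buchberger on the first generating set:
f_1 = -y, LT = y.
f_2 = 3*x**2 - 2*x*y**2 - x - 2, LT = x**2.

The S-polynomials (S(f_1,f_2)) all reduce to 0 modulo the current basis, so we have a Gröbner basis.
Inter-reduce: drop elements whose leading term is divisible by another's, tail-reduce, and make monic.
Reduced Gröbner basis: {x**2 + 2*x - 3, y}.

Buchberger on the second generating set:
h_1 = -2*x**2 - x*y**2 + 3*x + 2*y + 1, LT = x**2.
h_2 = -x**2 + 3*x*y**2 - 2*x + 3, LT = x**2.

S(h_1,h_2): lcm = x**2. S = -y - 1.
  reduce S modulo (h_1, h_2):
  remainder -y - 1 ≠ 0; add k_3 = -y - 1 to the basis.

The other S-polynomials (S(h_1,k_3), S(h_2,k_3)) all reduce to 0 modulo the current basis, so we have a Gröbner basis.
Inter-reduce: drop elements whose leading term is divisible by another's, tail-reduce, and make monic.
Reduced Gröbner basis: {x**2 - x - 3, y + 1}.

Since the reduced bases disagree, the two ideals are not the same.

No, the ideals differ.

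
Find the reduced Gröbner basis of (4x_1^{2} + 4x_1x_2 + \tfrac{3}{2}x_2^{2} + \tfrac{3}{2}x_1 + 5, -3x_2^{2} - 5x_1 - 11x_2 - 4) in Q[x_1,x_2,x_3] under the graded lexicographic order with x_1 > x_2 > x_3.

G = {x_1^{2} + x_1x_2 - \tfrac{1}{4}x_1 - \tfrac{11}{8}x_2 + \tfrac{3}{4}, x_2^{2} + \tfrac{5}{3}x_1 + \tfrac{11}{3}x_2 + \tfrac{4}{3}}

f_1 = 4x_1^{2} + 4x_1x_2 + \tfrac{3}{2}x_2^{2} + \tfrac{3}{2}x_1 + 5, LT = x_1^{2}.
f_2 = -3x_2^{2} - 5x_1 - 11x_2 - 4, LT = x_2^{2}.

The S-polynomials (S(f_1,f_2)) all reduce to 0 modulo the current basis, so we have a Gröbner basis.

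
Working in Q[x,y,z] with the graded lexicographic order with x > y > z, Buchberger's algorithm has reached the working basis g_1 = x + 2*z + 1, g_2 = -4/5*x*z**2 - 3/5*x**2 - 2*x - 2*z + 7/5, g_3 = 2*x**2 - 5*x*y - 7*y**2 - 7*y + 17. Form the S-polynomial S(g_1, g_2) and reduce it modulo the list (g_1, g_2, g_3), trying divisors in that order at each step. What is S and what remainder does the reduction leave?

lcm(LM(g_1), LM(g_2)) = x*z**2.
S = (lcm/LT(g_1))·g_1 − (lcm/LT(g_2))·g_2 = 2*z**3 - 3/4*x**2 + z**2 - 5/2*x - 5/2*z + 7/4.
Reduce S modulo (g_1, g_2, g_3) in that order:
  leading term z**3: no divisor's leading term divides it; move 2*z**3 to the remainder.
  leading term x**2: subtract (-3/4*x)·g_1 from -3/4*x**2 + z**2 - 5/2*x - 5/2*z + 7/4 → 3/2*x*z + z**2 - 7/4*x - 5/2*z + 7/4
  leading term x*z: subtract (3/2*z)·g_1 from 3/2*x*z + z**2 - 7/4*x - 5/2*z + 7/4 → -2*z**2 - 7/4*x - 4*z + 7/4
  leading term z**2: no divisor's leading term divides it; move -2*z**2 to the remainder.
  leading term x: subtract (-7/4)·g_1 from -7/4*x - 4*z + 7/4 → -1/2*z + 7/2
  leading term z: no divisor's leading term divides it; move -1/2*z to the remainder.
  leading term 1: no divisor's leading term divides it; move 7/2 to the remainder.
The remainder 2*z**3 - 2*z**2 - 1/2*z + 7/2 is nonzero, so it would be added as the next basis element.
An S-polynomial is built so that the two leading terms cancel; whether anything survives reduction is exactly the Gröbner-basis criterion.

S(g_1, g_2) = 2*z**3 - 3/4*x**2 + z**2 - 5/2*x - 5/2*z + 7/4; remainder on division = 2*z**3 - 2*z**2 - 1/2*z + 7/2.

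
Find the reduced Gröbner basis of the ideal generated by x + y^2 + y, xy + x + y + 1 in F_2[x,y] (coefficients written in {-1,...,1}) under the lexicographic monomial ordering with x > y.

G = {x + y^2 + y, y^3 + 1}

f_1 = x + y^2 + y, LT = x.
f_2 = xy + x + y + 1, LT = xy.

S(f_1,f_2): lcm = xy. S = x + y^3 + y^2 + y + 1.
  reduce S modulo (f_1, f_2):
  remainder y^3 + 1 ≠ 0; add g_3 = y^3 + 1 to the basis.

The other S-polynomials (S(f_1,g_3), S(f_2,g_3)) all reduce to 0 modulo the current basis, so we have a Gröbner basis.
Inter-reduce: drop elements whose leading term is divisible by another's, tail-reduce, and make monic.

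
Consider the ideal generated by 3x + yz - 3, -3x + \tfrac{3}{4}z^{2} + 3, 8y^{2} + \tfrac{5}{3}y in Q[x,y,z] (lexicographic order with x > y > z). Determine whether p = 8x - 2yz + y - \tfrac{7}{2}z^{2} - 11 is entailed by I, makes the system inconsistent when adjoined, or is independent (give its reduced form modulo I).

Adjoining 8x - 2yz + y - \tfrac{7}{2}z^{2} - 11 makes the ideal the whole ring: the system is inconsistent.

First compute the reduced Gröbner basis of I by Buchberger's algorithm.
f_1 = 3x + yz - 3, LT = x.
f_2 = -3x + \tfrac{3}{4}z^{2} + 3, LT = x.
f_3 = 8y^{2} + \tfrac{5}{3}y, LT = y^{2}.

S(f_1,f_2): lcm = x. S = \tfrac{1}{3}yz + \tfrac{1}{4}z^{2}.
  leading term yz: no divisor's leading term divides it; move \tfrac{1}{3}yz to the remainder.
  leading term z^{2}: no divisor's leading term divides it; move \tfrac{1}{4}z^{2} to the remainder.
  remainder \tfrac{1}{3}yz + \tfrac{1}{4}z^{2} ≠ 0; add h_4 = \tfrac{1}{3}yz + \tfrac{1}{4}z^{2} to the basis.

S(f_3,h_4): lcm = y^{2}z. S = -\tfrac{3}{4}yz^{2} + \tfrac{5}{24}yz.
  leading term yz^{2}: subtract (-\tfrac{9}{4}z)·h_4 from -\tfrac{3}{4}yz^{2} + \tfrac{5}{24}yz → \tfrac{5}{24}yz + \tfrac{9}{16}z^{3}
  leading term yz: subtract (\tfrac{5}{8})·h_4 from \tfrac{5}{24}yz + \tfrac{9}{16}z^{3} → \tfrac{9}{16}z^{3} - \tfrac{5}{32}z^{2}
  leading term z^{3}: no divisor's leading term divides it; move \tfrac{9}{16}z^{3} to the remainder.
  leading term z^{2}: no divisor's leading term divides it; move -\tfrac{5}{32}z^{2} to the remainder.
  remainder \tfrac{9}{16}z^{3} - \tfrac{5}{32}z^{2} ≠ 0; add h_5 = \tfrac{9}{16}z^{3} - \tfrac{5}{32}z^{2} to the basis.

The other S-polynomials (S(f_1,f_3), S(f_2,f_3), S(f_1,h_4), S(f_2,h_4), S(f_1,h_5), S(f_2,h_5), S(f_3,h_5), S(h_4,h_5)) all reduce to 0 modulo the current basis, so we have a Gröbner basis.
Inter-reduce: drop elements whose leading term is divisible by another's, tail-reduce, and make monic.
Reduced Gröbner basis: {x - \tfrac{1}{4}z^{2} - 1, y^{2} + \tfrac{5}{24}y, yz + \tfrac{3}{4}z^{2}, z^{3} - \tfrac{5}{18}z^{2}}.
Label its elements g_1 = x - \tfrac{1}{4}z^{2} - 1, g_2 = y^{2} + \tfrac{5}{24}y, g_3 = yz + \tfrac{3}{4}z^{2}, g_4 = z^{3} - \tfrac{5}{18}z^{2}.

Reduce p = 8x - 2yz + y - \tfrac{7}{2}z^{2} - 11 modulo G:
  leading term x: subtract (8)·g_1 from 8x - 2yz + y - \tfrac{7}{2}z^{2} - 11 → -2yz + y - \tfrac{3}{2}z^{2} - 3
  leading term yz: subtract (-2)·g_3 from -2yz + y - \tfrac{3}{2}z^{2} - 3 → y - 3
  leading term y: no divisor's leading term divides it; move y to the remainder.
  leading term 1: no divisor's leading term divides it; move -3 to the remainder.
  normal form = y - 3.
The normal form is nonzero, so p ∉ I. Since p minus its normal form lies in I, I + (p) = I + (r) where r = y - 3; decide whether this ideal is the whole ring.
Run Buchberger on G together with r (pairs among the g_i already reduce to 0 since G is a Gröbner basis):
g_1 = x - \tfrac{1}{4}z^{2} - 1, LT = x.
g_2 = y^{2} + \tfrac{5}{24}y, LT = y^{2}.
g_3 = yz + \tfrac{3}{4}z^{2}, LT = yz.
g_4 = z^{3} - \tfrac{5}{18}z^{2}, LT = z^{3}.
r = y - 3, LT = y.

S(g_2,r): lcm = y^{2}. S = \tfrac{77}{24}y.
  leading term y: subtract (\tfrac{77}{24})·r from \tfrac{77}{24}y → \tfrac{77}{8}
  leading term 1: no divisor's leading term divides it; move \tfrac{77}{8} to the remainder.
  remainder \tfrac{77}{8} ≠ 0; add m_6 = \tfrac{77}{8} to the basis.

The other S-polynomials (S(g_1,g_2), S(g_1,g_3), S(g_1,g_4), S(g_1,r), S(g_2,g_3), S(g_2,g_4), S(g_3,g_4), S(g_3,r), S(g_4,r), S(g_1,m_6), S(g_2,m_6), S(g_3,m_6), S(g_4,m_6), S(r,m_6)) all reduce to 0 modulo the current basis, so we have a Gröbner basis.
Inter-reduce: drop elements whose leading term is divisible by another's, tail-reduce, and make monic.
Reduced Gröbner basis: {1}.
The reduced Gröbner basis of I + (p) is {1}: the ideal is the whole ring, so the enlarged system has no common solution — adjoining p is inconsistent.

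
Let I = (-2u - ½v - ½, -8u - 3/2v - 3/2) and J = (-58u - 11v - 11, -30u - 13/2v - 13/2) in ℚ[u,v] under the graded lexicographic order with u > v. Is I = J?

Two ideals are equal iff their reduced Gröbner bases coincide (the reduced basis is unique for a fixed ordering).
Buchberger on the first generating set:
f_1 = -2u - ½v - ½, LT = u.
f_2 = -8u - 3/2v - 3/2, LT = u.

S(f_1,f_2): lcm = u. S = 1/16v + 1/16.
  leading term v: no divisor's leading term divides it; move 1/16v to the remainder.
  leading term 1: no divisor's leading term divides it; move 1/16 to the remainder.
  remainder 1/16v + 1/16 ≠ 0; add g_3 = 1/16v + 1/16 to the basis.

S(f_1,g_3): leading monomials are coprime, so the S-polynomial reduces to 0 (Buchberger's first criterion).
S(f_2,g_3): leading monomials are coprime, so the S-polynomial reduces to 0 (Buchberger's first criterion).
Every S-polynomial of the final basis reduces to 0, so we have a Gröbner basis.
Inter-reduce: drop elements whose leading term is divisible by another's, tail-reduce, and make monic.
Reduced Gröbner basis: {u, v + 1}.

Buchberger on the second generating set:
h_1 = -58u - 11v - 11, LT = u.
h_2 = -30u - 13/2v - 13/2, LT = u.

S(h_1,h_2): lcm = u. S = -47/1740v - 47/1740.
  leading term v: no divisor's leading term divides it; move -47/1740v to the remainder.
  leading term 1: no divisor's leading term divides it; move -47/1740 to the remainder.
  remainder -47/1740v - 47/1740 ≠ 0; add k_3 = -47/1740v - 47/1740 to the basis.

S(h_1,k_3): leading monomials are coprime, so the S-polynomial reduces to 0 (Buchberger's first criterion).
S(h_2,k_3): leading monomials are coprime, so the S-polynomial reduces to 0 (Buchberger's first criterion).
Every S-polynomial of the final basis reduces to 0, so we have a Gröbner basis.
Inter-reduce: drop elements whose leading term is divisible by another's, tail-reduce, and make monic.
Reduced Gröbner basis: {u, v + 1}.

These coincide, so the ideals are equal.
The choice of monomial ordering does not affect the verdict — as long as both bases are computed under the same ordering, their equality decides ideal equality.

Yes, the ideals are equal.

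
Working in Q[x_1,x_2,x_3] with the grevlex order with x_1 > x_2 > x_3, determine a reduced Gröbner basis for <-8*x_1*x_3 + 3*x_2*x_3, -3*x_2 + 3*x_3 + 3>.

f_1 = -8*x_1*x_3 + 3*x_2*x_3, LT = x_1*x_3.
f_2 = -3*x_2 + 3*x_3 + 3, LT = x_2.

The S-polynomials (S(f_1,f_2)) all reduce to 0 modulo the current basis, so we have a Gröbner basis.

G = {x_1*x_3 - 3/8*x_3**2 - 3/8*x_3, x_2 - x_3 - 1}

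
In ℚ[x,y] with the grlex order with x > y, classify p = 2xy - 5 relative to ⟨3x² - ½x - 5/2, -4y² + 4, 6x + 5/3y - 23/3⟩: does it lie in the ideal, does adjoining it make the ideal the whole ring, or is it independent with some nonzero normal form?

First compute the reduced Gröbner basis of I by Buchberger's algorithm.
f_1 = 3x² - ½x - 5/2, LT = x².
f_2 = -4y² + 4, LT = y².
f_3 = 6x + 5/3y - 23/3, LT = x.

S(f_1,f_3): lcm = x². S = -5/18xy + 10/9x - ⅚.
  reduce S modulo (f_1, f_2, f_3):
  remainder -215/324y + 215/324 ≠ 0; add h_4 = -215/324y + 215/324 to the basis.

The other S-polynomials (S(f_1,f_2), S(f_2,f_3), S(f_1,h_4), S(f_2,h_4), S(f_3,h_4)) all reduce to 0 modulo the current basis, so we have a Gröbner basis.
Inter-reduce: drop elements whose leading term is divisible by another's, tail-reduce, and make monic.
Reduced Gröbner basis: {x - 1, y - 1}.
Label its elements g_1 = x - 1, g_2 = y - 1.

Reduce p = 2xy - 5 modulo G:
  leading term xy: subtract (2y)·g_1 from 2xy - 5 → 2y - 5
  leading term y: subtract (2)·g_2 from 2y - 5 → -3
  leading term 1: no divisor's leading term divides it; move -3 to the remainder.
  normal form = -3.
The normal form is nonzero, so p ∉ I. Since p minus its normal form lies in I, I + (p) = I + (r) where r = -3; decide whether this ideal is the whole ring.
Here r = -3 is a nonzero constant, hence a unit: 1 ∈ I + (p), the Gröbner basis of I + (p) is {1}, and the enlarged system has no common solution — adjoining p is inconsistent.

Adjoining 2xy - 5 makes the ideal the whole ring: the system is inconsistent.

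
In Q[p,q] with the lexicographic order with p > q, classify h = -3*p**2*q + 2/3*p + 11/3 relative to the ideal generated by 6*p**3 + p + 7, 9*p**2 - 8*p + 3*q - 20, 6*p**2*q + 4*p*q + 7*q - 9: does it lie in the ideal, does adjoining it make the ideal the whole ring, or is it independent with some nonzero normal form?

-3*p**2*q + 2/3*p + 11/3 lies in I (it reduces to 0).

First compute the reduced Gröbner basis of I by Buchberger's algorithm.
f_1 = 6*p**3 + p + 7, LT = p**3.
f_2 = 9*p**2 - 8*p + 3*q - 20, LT = p**2.
f_3 = 6*p**2*q + 4*p*q + 7*q - 9, LT = p**2*q.

S(f_1,f_2): lcm = p**3. S = 8/9*p**2 - 1/3*p*q + 43/18*p + 7/6.
  reduce S modulo (f_1, f_2, f_3):
  remainder -1/3*p*q + 515/162*p - 8/27*q + 509/162 ≠ 0; add k_4 = -1/3*p*q + 515/162*p - 8/27*q + 509/162 to the basis.

S(f_1,f_3): lcm = p**3*q. S = -2/3*p**2*q - p*q + 3/2*p + 7/6*q.
  reduce S modulo (f_1, f_2, f_3, k_4):
  remainder -9979/729*p + 2/9*q**2 + 535/486*q - 21887/1458 ≠ 0; add k_5 = -9979/729*p + 2/9*q**2 + 535/486*q - 21887/1458 to the basis.

S(f_2,f_3): lcm = p**2*q. S = -14/9*p*q + 1/3*q**2 - 61/18*q + 3/2.
  reduce S modulo (f_1, f_2, f_3, k_4, k_5):
  remainder 923/9979*q**2 - 31925/9979*q + 31002/9979 ≠ 0; add k_6 = 923/9979*q**2 - 31925/9979*q + 31002/9979 to the basis.

S(f_1,k_4): lcm = p**3*q. S = 515/54*p**3 - 8/9*p**2*q + 509/54*p**2 + 1/6*p*q + 7/6*q.
  reduce S modulo (f_1, f_2, f_3, k_4, k_5, k_6):
  remainder 184246/24921*q - 184246/24921 ≠ 0; add k_7 = 184246/24921*q - 184246/24921 to the basis.

The other S-polynomials (S(f_2,k_4), S(f_3,k_4), S(f_1,k_5), S(f_2,k_5), S(f_3,k_5), S(k_4,k_5), S(f_1,k_6), S(f_2,k_6), S(f_3,k_6), S(k_4,k_6), S(k_5,k_6), S(f_1,k_7), S(f_2,k_7), S(f_3,k_7), S(k_4,k_7), S(k_5,k_7), S(k_6,k_7)) all reduce to 0 modulo the current basis, so we have a Gröbner basis.
Inter-reduce: drop elements whose leading term is divisible by another's, tail-reduce, and make monic.
Reduced Gröbner basis: {p + 1, q - 1}.
Label its elements g_1 = p + 1, g_2 = q - 1.

Reduce h = -3*p**2*q + 2/3*p + 11/3 modulo G:
  leading term p**2*q: subtract (-3*p*q)·g_1 from -3*p**2*q + 2/3*p + 11/3 → 3*p*q + 2/3*p + 11/3
  leading term p*q: subtract (3*q)·g_1 from 3*p*q + 2/3*p + 11/3 → 2/3*p - 3*q + 11/3
  leading term p: subtract (2/3)·g_1 from 2/3*p - 3*q + 11/3 → -3*q + 3
  leading term q: subtract (-3)·g_2 from -3*q + 3 → 0
  normal form = 0.
Since the normal form is 0, h ∈ I.

Ideal membership is decidable via reduction modulo a Gröbner basis.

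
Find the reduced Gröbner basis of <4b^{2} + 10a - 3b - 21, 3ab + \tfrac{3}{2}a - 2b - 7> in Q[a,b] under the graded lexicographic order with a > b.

Buchberger's algorithm terminates because the ascending chain of leading-term ideals stabilizes.

f_1 = 4b^{2} + 10a - 3b - 21, LT = b^{2}.
f_2 = 3ab + \tfrac{3}{2}a - 2b - 7, LT = ab.

S(f_1,f_2): lcm = ab^{2}. S = \tfrac{5}{2}a^{2} - \tfrac{5}{4}ab + \tfrac{2}{3}b^{2} - \tfrac{21}{4}a + \tfrac{7}{3}b.
  leading term a^{2}: no divisor's leading term divides it; move \tfrac{5}{2}a^{2} to the remainder.
  leading term ab: subtract (-\tfrac{5}{12})·f_2 from -\tfrac{5}{4}ab + \tfrac{2}{3}b^{2} - \tfrac{21}{4}a + \tfrac{7}{3}b → \tfrac{2}{3}b^{2} - \tfrac{37}{8}a + \tfrac{3}{2}b - \tfrac{35}{12}
  leading term b^{2}: subtract (\tfrac{1}{6})·f_1 from \tfrac{2}{3}b^{2} - \tfrac{37}{8}a + \tfrac{3}{2}b - \tfrac{35}{12} → -\tfrac{151}{24}a + 2b + \tfrac{7}{12}
  leading term a: no divisor's leading term divides it; move -\tfrac{151}{24}a to the remainder.
  leading term b: no divisor's leading term divides it; move 2b to the remainder.
  leading term 1: no divisor's leading term divides it; move \tfrac{7}{12} to the remainder.
  remainder \tfrac{5}{2}a^{2} - \tfrac{151}{24}a + 2b + \tfrac{7}{12} ≠ 0; add g_3 = \tfrac{5}{2}a^{2} - \tfrac{151}{24}a + 2b + \tfrac{7}{12} to the basis.

The other S-polynomials (S(f_1,g_3), S(f_2,g_3)) all reduce to 0 modulo the current basis, so we have a Gröbner basis.

G = {a^{2} - \tfrac{151}{60}a + \tfrac{4}{5}b + \tfrac{7}{30}, ab + \tfrac{1}{2}a - \tfrac{2}{3}b - \tfrac{7}{3}, b^{2} + \tfrac{5}{2}a - \tfrac{3}{4}b - \tfrac{21}{4}}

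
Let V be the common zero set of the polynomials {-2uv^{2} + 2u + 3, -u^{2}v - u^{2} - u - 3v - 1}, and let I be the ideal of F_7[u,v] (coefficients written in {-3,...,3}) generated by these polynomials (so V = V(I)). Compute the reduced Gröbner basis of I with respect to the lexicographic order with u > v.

G = {u - 3v^{3} - 2, v^{4} - 3v^{3} + v^{2}}

Buchberger's algorithm terminates because the ascending chain of leading-term ideals stabilizes.

f_1 = -2uv^{2} + 2u + 3, LT = uv^{2}.
f_2 = -u^{2}v - u^{2} - u - 3v - 1, LT = u^{2}v.

S(f_1,f_2): lcm = u^{2}v^{2}. S = -u^{2}v - u^{2} - uv + 2u - 3v^{2} - v.
  reduce S modulo (f_1, f_2):
  remainder -uv + 3u - 3v^{2} + 2v + 1 ≠ 0; add g_3 = -uv + 3u - 3v^{2} + 2v + 1 to the basis.

S(f_1,g_3): lcm = uv^{2}. S = 3uv - u - 3v^{3} + 2v^{2} + v + 2.
  reduce S modulo (f_1, f_2, g_3):
  remainder u - 3v^{3} - 2 ≠ 0; add g_4 = u - 3v^{3} - 2 to the basis.

S(f_1,g_4): lcm = uv^{2}. S = -u + 3v^{5} + 2v^{2} + 2.
  reduce S modulo (f_1, f_2, g_3, g_4):
  remainder 3v^{5} - 3v^{3} + 2v^{2} ≠ 0; add g_5 = 3v^{5} - 3v^{3} + 2v^{2} to the basis.

S(g_3,g_4): lcm = uv. S = -3u + 3v^{4} + 3v^{2} - 1.
  reduce S modulo (f_1, f_2, g_3, g_4, g_5):
  remainder 3v^{4} - 2v^{3} + 3v^{2} ≠ 0; add g_6 = 3v^{4} - 2v^{3} + 3v^{2} to the basis.

The other S-polynomials (S(f_2,g_3), S(f_2,g_4), S(f_1,g_5), S(f_2,g_5), S(g_3,g_5), S(g_4,g_5), S(f_1,g_6), S(f_2,g_6), S(g_3,g_6), S(g_4,g_6), S(g_5,g_6)) all reduce to 0 modulo the current basis, so we have a Gröbner basis.
Inter-reduce: drop elements whose leading term is divisible by another's, tail-reduce, and make monic.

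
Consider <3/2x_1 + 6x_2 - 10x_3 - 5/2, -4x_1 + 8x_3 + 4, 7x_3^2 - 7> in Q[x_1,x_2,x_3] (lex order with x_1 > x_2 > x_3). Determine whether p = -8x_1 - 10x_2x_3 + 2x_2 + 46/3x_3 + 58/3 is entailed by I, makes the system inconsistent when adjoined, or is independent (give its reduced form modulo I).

-8x_1 - 10x_2x_3 + 2x_2 + 46/3x_3 + 58/3 lies in I (it reduces to 0).

First compute the reduced Gröbner basis of I by Buchberger's algorithm.
f_1 = 3/2x_1 + 6x_2 - 10x_3 - 5/2, LT = x_1.
f_2 = -4x_1 + 8x_3 + 4, LT = x_1.
f_3 = 7x_3^2 - 7, LT = x_3^2.

S(f_1,f_2): lcm = x_1. S = 4x_2 - 14/3x_3 - 2/3.
  leading term x_2: no divisor's leading term divides it; move 4x_2 to the remainder.
  leading term x_3: no divisor's leading term divides it; move -14/3x_3 to the remainder.
  leading term 1: no divisor's leading term divides it; move -2/3 to the remainder.
  remainder 4x_2 - 14/3x_3 - 2/3 ≠ 0; add h_4 = 4x_2 - 14/3x_3 - 2/3 to the basis.

The other S-polynomials (S(f_1,f_3), S(f_2,f_3), S(f_1,h_4), S(f_2,h_4), S(f_3,h_4)) all reduce to 0 modulo the current basis, so we have a Gröbner basis.
Inter-reduce: drop elements whose leading term is divisible by another's, tail-reduce, and make monic.
Reduced Gröbner basis: {x_1 - 2x_3 - 1, x_2 - 7/6x_3 - 1/6, x_3^2 - 1}.
Label its elements g_1 = x_1 - 2x_3 - 1, g_2 = x_2 - 7/6x_3 - 1/6, g_3 = x_3^2 - 1.

Reduce p = -8x_1 - 10x_2x_3 + 2x_2 + 46/3x_3 + 58/3 modulo G:
  leading term x_1: subtract (-8)·g_1 from -8x_1 - 10x_2x_3 + 2x_2 + 46/3x_3 + 58/3 → -10x_2x_3 + 2x_2 - 2/3x_3 + 34/3
  leading term x_2x_3: subtract (-10x_3)·g_2 from -10x_2x_3 + 2x_2 - 2/3x_3 + 34/3 → 2x_2 - 35/3x_3^2 - 7/3x_3 + 34/3
  leading term x_2: subtract (2)·g_2 from 2x_2 - 35/3x_3^2 - 7/3x_3 + 34/3 → -35/3x_3^2 + 35/3
  leading term x_3^2: subtract (-35/3)·g_3 from -35/3x_3^2 + 35/3 → 0
  normal form = 0.
Since the normal form is 0, p ∈ I.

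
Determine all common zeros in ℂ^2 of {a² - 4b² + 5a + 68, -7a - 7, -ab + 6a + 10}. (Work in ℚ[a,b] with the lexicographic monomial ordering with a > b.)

Compute a lex Gröbner basis by Buchberger's algorithm.
f_1 = a² + 5a - 4b² + 68, LT = a².
f_2 = -7a - 7, LT = a.
f_3 = -ab + 6a + 10, LT = ab.

S(f_1,f_2): lcm = a². S = 4a - 4b² + 68.
  leading term a: subtract (-4/7)·f_2 from 4a - 4b² + 68 → -4b² + 64
  leading term b²: no divisor's leading term divides it; move -4b² to the remainder.
  leading term 1: no divisor's leading term divides it; move 64 to the remainder.
  remainder -4b² + 64 ≠ 0; add h_4 = -4b² + 64 to the basis.

S(f_1,f_3): lcm = a²b. S = 6a² + 5ab + 10a - 4b³ + 68b.
  leading term a²: subtract (6)·f_1 from 6a² + 5ab + 10a - 4b³ + 68b → 5ab - 20a - 4b³ + 24b² + 68b - 408
  leading term ab: subtract (-5/7b)·f_2 from 5ab - 20a - 4b³ + 24b² + 68b - 408 → -20a - 4b³ + 24b² + 63b - 408
  leading term a: subtract (20/7)·f_2 from -20a - 4b³ + 24b² + 63b - 408 → -4b³ + 24b² + 63b - 388
  leading term b³: subtract (b)·h_4 from -4b³ + 24b² + 63b - 388 → 24b² - b - 388
  leading term b²: subtract (-6)·h_4 from 24b² - b - 388 → -b - 4
  leading term b: no divisor's leading term divides it; move -b to the remainder.
  leading term 1: no divisor's leading term divides it; move -4 to the remainder.
  remainder -b - 4 ≠ 0; add h_5 = -b - 4 to the basis.

S(f_2,f_3): lcm = ab. S = 6a + b + 10.
  leading term a: subtract (-6/7)·f_2 from 6a + b + 10 → b + 4
  leading term b: subtract (-1)·h_5 from b + 4 → 0
  remainder 0.

S(f_1,h_4): leading monomials are coprime, so the S-polynomial reduces to 0 (Buchberger's first criterion).
S(f_2,h_4): leading monomials are coprime, so the S-polynomial reduces to 0 (Buchberger's first criterion).
S(f_3,h_4): lcm = ab². S = -6ab + 16a - 10b.
  leading term ab: subtract (6/7b)·f_2 from -6ab + 16a - 10b → 16a - 4b
  leading term a: subtract (-16/7)·f_2 from 16a - 4b → -4b - 16
  leading term b: subtract (4)·h_5 from -4b - 16 → 0
  remainder 0.

S(f_1,h_5): leading monomials are coprime, so the S-polynomial reduces to 0 (Buchberger's first criterion).
S(f_2,h_5): leading monomials are coprime, so the S-polynomial reduces to 0 (Buchberger's first criterion).
S(f_3,h_5): lcm = ab. S = -10a - 10.
  leading term a: subtract (10/7)·f_2 from -10a - 10 → 0
  remainder 0.

S(h_4,h_5): lcm = b². S = -4b - 16.
  leading term b: subtract (4)·h_5 from -4b - 16 → 0
  remainder 0.

Every S-polynomial of the final basis reduces to 0, so we have a Gröbner basis.
Inter-reduce: drop elements whose leading term is divisible by another's, tail-reduce, and make monic.
Reduced Gröbner basis: {a + 1, b + 4}.

The lex basis is triangular: the last element involves only b. Solving b + 4 = 0 gives b ∈ {-4}; substituting each value into the earlier elements determines the remaining variables.
  b = -4: the earlier basis element becomes a + 1 = 0, giving a = -1 — point (-1, -4).
Each listed point satisfies every original equation (direct substitution).

{(-1, -4)}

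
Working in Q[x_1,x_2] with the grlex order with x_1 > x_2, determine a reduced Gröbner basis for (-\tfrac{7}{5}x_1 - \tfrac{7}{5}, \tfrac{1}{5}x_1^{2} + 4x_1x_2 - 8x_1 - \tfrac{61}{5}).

G = {x_1 + 1, x_2 + 1}

f_1 = -\tfrac{7}{5}x_1 - \tfrac{7}{5}, LT = x_1.
f_2 = \tfrac{1}{5}x_1^{2} + 4x_1x_2 - 8x_1 - \tfrac{61}{5}, LT = x_1^{2}.

S(f_1,f_2): lcm = x_1^{2}. S = -20x_1x_2 + 41x_1 + 61.
  leading term x_1x_2: subtract (\tfrac{100}{7}x_2)·f_1 from -20x_1x_2 + 41x_1 + 61 → 41x_1 + 20x_2 + 61
  leading term x_1: subtract (-\tfrac{205}{7})·f_1 from 41x_1 + 20x_2 + 61 → 20x_2 + 20
  leading term x_2: no divisor's leading term divides it; move 20x_2 to the remainder.
  leading term 1: no divisor's leading term divides it; move 20 to the remainder.
  remainder 20x_2 + 20 ≠ 0; add g_3 = 20x_2 + 20 to the basis.

The other S-polynomials (S(f_1,g_3), S(f_2,g_3)) all reduce to 0 modulo the current basis, so we have a Gröbner basis.
Inter-reduce: drop elements whose leading term is divisible by another's, tail-reduce, and make monic.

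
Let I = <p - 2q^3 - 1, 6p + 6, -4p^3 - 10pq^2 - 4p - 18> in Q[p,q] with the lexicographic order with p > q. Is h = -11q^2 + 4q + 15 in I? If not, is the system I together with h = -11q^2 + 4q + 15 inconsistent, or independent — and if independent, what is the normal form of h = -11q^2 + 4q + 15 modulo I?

First compute the reduced Gröbner basis of I by Buchberger's algorithm.
f_1 = p - 2q^3 - 1, LT = p.
f_2 = 6p + 6, LT = p.
f_3 = -4p^3 - 10pq^2 - 4p - 18, LT = p^3.

S(f_1,f_2): lcm = p. S = -2q^3 - 2.
  leading term q^3: no divisor's leading term divides it; move -2q^3 to the remainder.
  leading term 1: no divisor's leading term divides it; move -2 to the remainder.
  remainder -2q^3 - 2 ≠ 0; add k_4 = -2q^3 - 2 to the basis.

S(f_1,f_3): lcm = p^3. S = -2p^2q^3 - p^2 - 5/2pq^2 - p - 9/2.
  leading term p^2q^3: subtract (-2pq^3)·f_1 from -2p^2q^3 - p^2 - 5/2pq^2 - p - 9/2 → -p^2 - 4pq^6 - 2pq^3 - 5/2pq^2 - p - 9/2
  leading term p^2: subtract (-p)·f_1 from -p^2 - 4pq^6 - 2pq^3 - 5/2pq^2 - p - 9/2 → -4pq^6 - 4pq^3 - 5/2pq^2 - 2p - 9/2
  leading term pq^6: subtract (-4q^6)·f_1 from -4pq^6 - 4pq^3 - 5/2pq^2 - 2p - 9/2 → -4pq^3 - 5/2pq^2 - 2p - 8q^9 - 4q^6 - 9/2
  leading term pq^3: subtract (-4q^3)·f_1 from -4pq^3 - 5/2pq^2 - 2p - 8q^9 - 4q^6 - 9/2 → -5/2pq^2 - 2p - 8q^9 - 12q^6 - 4q^3 - 9/2
  leading term pq^2: subtract (-5/2q^2)·f_1 from -5/2pq^2 - 2p - 8q^9 - 12q^6 - 4q^3 - 9/2 → -2p - 8q^9 - 12q^6 - 5q^5 - 4q^3 - 5/2q^2 - 9/2
  leading term p: subtract (-2)·f_1 from -2p - 8q^9 - 12q^6 - 5q^5 - 4q^3 - 5/2q^2 - 9/2 → -8q^9 - 12q^6 - 5q^5 - 8q^3 - 5/2q^2 - 13/2
  leading term q^9: subtract (4q^6)·k_4 from -8q^9 - 12q^6 - 5q^5 - 8q^3 - 5/2q^2 - 13/2 → -4q^6 - 5q^5 - 8q^3 - 5/2q^2 - 13/2
  leading term q^6: subtract (2q^3)·k_4 from -4q^6 - 5q^5 - 8q^3 - 5/2q^2 - 13/2 → -5q^5 - 4q^3 - 5/2q^2 - 13/2
  leading term q^5: subtract (5/2q^2)·k_4 from -5q^5 - 4q^3 - 5/2q^2 - 13/2 → -4q^3 + 5/2q^2 - 13/2
  leading term q^3: subtract (2)·k_4 from -4q^3 + 5/2q^2 - 13/2 → 5/2q^2 - 5/2
  leading term q^2: no divisor's leading term divides it; move 5/2q^2 to the remainder.
  leading term 1: no divisor's leading term divides it; move -5/2 to the remainder.
  remainder 5/2q^2 - 5/2 ≠ 0; add k_5 = 5/2q^2 - 5/2 to the basis.

S(k_4,k_5): lcm = q^3. S = q + 1.
  leading term q: no divisor's leading term divides it; move q to the remainder.
  leading term 1: no divisor's leading term divides it; move 1 to the remainder.
  remainder q + 1 ≠ 0; add k_6 = q + 1 to the basis.

The other S-polynomials (S(f_2,f_3), S(f_1,k_4), S(f_2,k_4), S(f_3,k_4), S(f_1,k_5), S(f_2,k_5), S(f_3,k_5), S(f_1,k_6), S(f_2,k_6), S(f_3,k_6), S(k_4,k_6), S(k_5,k_6)) all reduce to 0 modulo the current basis, so we have a Gröbner basis.
Inter-reduce: drop elements whose leading term is divisible by another's, tail-reduce, and make monic.
Reduced Gröbner basis: {p + 1, q + 1}.
Label its elements g_1 = p + 1, g_2 = q + 1.

Reduce h = -11q^2 + 4q + 15 modulo G:
  leading term q^2: subtract (-11q)·g_2 from -11q^2 + 4q + 15 → 15q + 15
  leading term q: subtract (15)·g_2 from 15q + 15 → 0
  normal form = 0.
Since the normal form is 0, h ∈ I.

Ideal membership is decidable via reduction modulo a Gröbner basis.

-11q^2 + 4q + 15 lies in I (it reduces to 0).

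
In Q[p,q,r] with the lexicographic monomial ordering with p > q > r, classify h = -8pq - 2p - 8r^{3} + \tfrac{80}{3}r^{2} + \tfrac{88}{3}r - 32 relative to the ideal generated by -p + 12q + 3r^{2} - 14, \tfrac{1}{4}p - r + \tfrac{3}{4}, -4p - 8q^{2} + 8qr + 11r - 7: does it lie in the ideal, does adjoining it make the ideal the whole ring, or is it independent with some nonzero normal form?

First compute the reduced Gröbner basis of I by Buchberger's algorithm.
f_1 = -p + 12q + 3r^{2} - 14, LT = p.
f_2 = \tfrac{1}{4}p - r + \tfrac{3}{4}, LT = p.
f_3 = -4p - 8q^{2} + 8qr + 11r - 7, LT = p.

S(f_1,f_2): lcm = p. S = -12q - 3r^{2} + 4r + 11.
  reduce S modulo (f_1, f_2, f_3):
  remainder -12q - 3r^{2} + 4r + 11 ≠ 0; add k_4 = -12q - 3r^{2} + 4r + 11 to the basis.

S(f_1,f_3): lcm = p. S = -2q^{2} + 2qr - 12q - 3r^{2} + \tfrac{11}{4}r + \tfrac{49}{4}.
  reduce S modulo (f_1, f_2, f_3, k_4):
  remainder -\tfrac{1}{8}r^{4} - \tfrac{1}{6}r^{3} + \tfrac{49}{36}r^{2} - \tfrac{23}{36}r - \tfrac{31}{72} ≠ 0; add k_5 = -\tfrac{1}{8}r^{4} - \tfrac{1}{6}r^{3} + \tfrac{49}{36}r^{2} - \tfrac{23}{36}r - \tfrac{31}{72} to the basis.

The other S-polynomials (S(f_2,f_3), S(f_1,k_4), S(f_2,k_4), S(f_3,k_4), S(f_1,k_5), S(f_2,k_5), S(f_3,k_5), S(k_4,k_5)) all reduce to 0 modulo the current basis, so we have a Gröbner basis.
Inter-reduce: drop elements whose leading term is divisible by another's, tail-reduce, and make monic.
Reduced Gröbner basis: {p - 4r + 3, q + \tfrac{1}{4}r^{2} - \tfrac{1}{3}r - \tfrac{11}{12}, r^{4} + \tfrac{4}{3}r^{3} - \tfrac{98}{9}r^{2} + \tfrac{46}{9}r + \tfrac{31}{9}}.
Label its elements g_1 = p - 4r + 3, g_2 = q + \tfrac{1}{4}r^{2} - \tfrac{1}{3}r - \tfrac{11}{12}, g_3 = r^{4} + \tfrac{4}{3}r^{3} - \tfrac{98}{9}r^{2} + \tfrac{46}{9}r + \tfrac{31}{9}.

Reduce h = -8pq - 2p - 8r^{3} + \tfrac{80}{3}r^{2} + \tfrac{88}{3}r - 32 modulo G:
  leading term pq: subtract (-8q)·g_1 from -8pq - 2p - 8r^{3} + \tfrac{80}{3}r^{2} + \tfrac{88}{3}r - 32 → -2p - 32qr + 24q - 8r^{3} + \tfrac{80}{3}r^{2} + \tfrac{88}{3}r - 32
  leading term p: subtract (-2)·g_1 from -2p - 32qr + 24q - 8r^{3} + \tfrac{80}{3}r^{2} + \tfrac{88}{3}r - 32 → -32qr + 24q - 8r^{3} + \tfrac{80}{3}r^{2} + \tfrac{64}{3}r - 26
  leading term qr: subtract (-32r)·g_2 from -32qr + 24q - 8r^{3} + \tfrac{80}{3}r^{2} + \tfrac{64}{3}r - 26 → 24q + 16r^{2} - 8r - 26
  leading term q: subtract (24)·g_2 from 24q + 16r^{2} - 8r - 26 → 10r^{2} - 4
  leading term r^{2}: no divisor's leading term divides it; move 10r^{2} to the remainder.
  leading term 1: no divisor's leading term divides it; move -4 to the remainder.
  normal form = 10r^{2} - 4.
The normal form is nonzero, so h ∉ I. Since h minus its normal form lies in I, I + (h) = I + (n) where n = 10r^{2} - 4; decide whether this ideal is the whole ring.
Run Buchberger on G together with n (pairs among the g_i already reduce to 0 since G is a Gröbner basis):
g_1 = p - 4r + 3, LT = p.
g_2 = q + \tfrac{1}{4}r^{2} - \tfrac{1}{3}r - \tfrac{11}{12}, LT = q.
g_3 = r^{4} + \tfrac{4}{3}r^{3} - \tfrac{98}{9}r^{2} + \tfrac{46}{9}r + \tfrac{31}{9}, LT = r^{4}.
n = 10r^{2} - 4, LT = r^{2}.

S(g_3,n): lcm = r^{4}. S = \tfrac{4}{3}r^{3} - \tfrac{472}{45}r^{2} + \tfrac{46}{9}r + \tfrac{31}{9}.
  reduce S modulo (g_1, g_2, g_3, n):
  remainder \tfrac{254}{45}r - \tfrac{169}{225} ≠ 0; add m_5 = \tfrac{254}{45}r - \tfrac{169}{225} to the basis.

S(g_3,m_5): lcm = r^{4}. S = \tfrac{5587}{3810}r^{3} - \tfrac{98}{9}r^{2} + \tfrac{46}{9}r + \tfrac{31}{9}.
  reduce S modulo (g_1, g_2, g_3, n, m_5):
  remainder -\tfrac{616599}{4032250} ≠ 0; add m_6 = -\tfrac{616599}{4032250} to the basis.

The other S-polynomials (S(g_1,g_2), S(g_1,g_3), S(g_1,n), S(g_2,g_3), S(g_2,n), S(g_1,m_5), S(g_2,m_5), S(n,m_5), S(g_1,m_6), S(g_2,m_6), S(g_3,m_6), S(n,m_6), S(m_5,m_6)) all reduce to 0 modulo the current basis, so we have a Gröbner basis.
Inter-reduce: drop elements whose leading term is divisible by another's, tail-reduce, and make monic.
Reduced Gröbner basis: {1}.
The reduced Gröbner basis of I + (h) is {1}: the ideal is the whole ring, so the enlarged system has no common solution — adjoining h is inconsistent.

Adjoining -8pq - 2p - 8r^{3} + \tfrac{80}{3}r^{2} + \tfrac{88}{3}r - 32 makes the ideal the whole ring: the system is inconsistent.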